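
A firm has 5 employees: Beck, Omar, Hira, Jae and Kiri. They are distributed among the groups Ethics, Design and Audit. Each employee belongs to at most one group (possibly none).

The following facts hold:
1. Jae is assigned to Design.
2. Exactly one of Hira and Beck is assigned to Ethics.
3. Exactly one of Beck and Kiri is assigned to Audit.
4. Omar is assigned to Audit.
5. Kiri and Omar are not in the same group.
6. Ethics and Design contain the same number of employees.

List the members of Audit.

Audit = {Beck, Omar}

From (1): Jae ∈ Design.
From (4): Omar ∈ Audit.
(5): Kiri ∉ Audit.
(3) (exactly one): Beck ∈ Audit.
(2) (exactly one): Hira ∈ Ethics.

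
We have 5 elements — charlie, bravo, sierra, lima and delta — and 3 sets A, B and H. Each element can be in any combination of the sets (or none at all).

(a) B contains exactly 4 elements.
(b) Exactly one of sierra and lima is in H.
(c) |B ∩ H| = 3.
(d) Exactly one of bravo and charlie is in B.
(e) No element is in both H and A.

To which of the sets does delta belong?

delta: B, H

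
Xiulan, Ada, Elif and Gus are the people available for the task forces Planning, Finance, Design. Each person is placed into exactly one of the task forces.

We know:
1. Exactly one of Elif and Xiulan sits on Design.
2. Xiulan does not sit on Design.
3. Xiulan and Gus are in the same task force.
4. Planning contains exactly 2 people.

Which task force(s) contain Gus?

From (2): Xiulan ∉ Design.
(1) (exactly one): Elif ∈ Design.
(3): Gus matches Xiulan: Gus ∉ Design.
Suppose Gus ∉ Planning: no assignment then satisfies all the clues, so Gus ∈ Planning.

Gus: Planning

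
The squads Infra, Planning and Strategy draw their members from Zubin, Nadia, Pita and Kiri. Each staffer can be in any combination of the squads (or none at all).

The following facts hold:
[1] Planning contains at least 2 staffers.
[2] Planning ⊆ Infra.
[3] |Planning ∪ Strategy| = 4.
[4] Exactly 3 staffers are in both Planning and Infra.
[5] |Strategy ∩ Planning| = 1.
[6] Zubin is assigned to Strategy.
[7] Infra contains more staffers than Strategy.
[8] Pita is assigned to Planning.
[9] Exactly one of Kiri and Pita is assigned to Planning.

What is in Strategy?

Strategy = {Kiri, Zubin}

From (6): Zubin ∈ Strategy.
From (8): Pita ∈ Planning.
(2) with Pita ∈ Planning: Pita ∈ Infra.
(9) (exactly one): Kiri ∉ Planning.
Suppose Nadia ∈ Strategy: no assignment then satisfies all the clues, so Nadia ∉ Strategy.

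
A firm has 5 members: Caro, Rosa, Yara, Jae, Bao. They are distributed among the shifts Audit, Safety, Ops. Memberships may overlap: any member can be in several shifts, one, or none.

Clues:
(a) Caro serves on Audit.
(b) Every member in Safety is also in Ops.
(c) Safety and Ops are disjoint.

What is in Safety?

Safety = {}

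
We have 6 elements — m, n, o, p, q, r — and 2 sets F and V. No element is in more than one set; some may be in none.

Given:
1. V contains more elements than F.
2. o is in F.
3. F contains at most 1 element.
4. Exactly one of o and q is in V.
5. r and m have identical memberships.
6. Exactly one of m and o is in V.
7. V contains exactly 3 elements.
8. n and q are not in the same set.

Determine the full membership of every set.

F = {o}; V = {m, q, r}

From (2): o ∈ F.
(3): F already has 1, so the rest are out.
(4) (exactly one): q ∈ V.
(6) (exactly one): m ∈ V.
(8): n ∉ V.
(5): r matches m: r ∈ V.
(7): V already has 3, so the rest are out.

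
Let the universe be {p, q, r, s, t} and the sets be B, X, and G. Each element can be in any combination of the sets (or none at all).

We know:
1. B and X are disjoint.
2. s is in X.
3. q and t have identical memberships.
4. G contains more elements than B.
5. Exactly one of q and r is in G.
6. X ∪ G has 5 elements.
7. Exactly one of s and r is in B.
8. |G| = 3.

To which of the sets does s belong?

s: G, X

From (2): s ∈ X.
(1) (disjoint): s ∉ B.
(7) (exactly one): r ∈ B.
(1) (disjoint): r ∉ X.
Suppose s ∉ G: no assignment then satisfies all the clues, so s ∈ G.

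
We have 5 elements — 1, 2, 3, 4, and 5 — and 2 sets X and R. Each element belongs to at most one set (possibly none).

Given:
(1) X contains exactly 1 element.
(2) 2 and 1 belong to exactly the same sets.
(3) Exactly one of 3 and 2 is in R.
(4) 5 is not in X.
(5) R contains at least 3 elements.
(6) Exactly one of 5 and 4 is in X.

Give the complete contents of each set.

X = {4}; R = {1, 2, 5}

From (4): 5 ∉ X.
(6) (exactly one): 4 ∈ X.
(1): X already has 1, so the rest are out.
Suppose 1 ∉ R: no assignment then satisfies all the clues, so 1 ∈ R.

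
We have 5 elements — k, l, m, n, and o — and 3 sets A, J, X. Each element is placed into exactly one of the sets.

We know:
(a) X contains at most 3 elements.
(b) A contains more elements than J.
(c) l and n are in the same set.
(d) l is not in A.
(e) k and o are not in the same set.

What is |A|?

2

From (d): l ∉ A.
(c): n matches l: n ∉ A.
Suppose l ∈ J: no assignment then satisfies all the clues, so l ∉ J.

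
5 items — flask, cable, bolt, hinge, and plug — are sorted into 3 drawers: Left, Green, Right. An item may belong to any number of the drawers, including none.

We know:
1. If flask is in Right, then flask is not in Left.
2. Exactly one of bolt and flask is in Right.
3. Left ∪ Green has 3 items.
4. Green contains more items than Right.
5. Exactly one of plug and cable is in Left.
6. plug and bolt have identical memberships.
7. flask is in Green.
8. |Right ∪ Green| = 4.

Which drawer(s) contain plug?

plug: Green, Left

From (7): flask ∈ Green.
Suppose plug ∉ Left: no assignment then satisfies all the clues, so plug ∈ Left.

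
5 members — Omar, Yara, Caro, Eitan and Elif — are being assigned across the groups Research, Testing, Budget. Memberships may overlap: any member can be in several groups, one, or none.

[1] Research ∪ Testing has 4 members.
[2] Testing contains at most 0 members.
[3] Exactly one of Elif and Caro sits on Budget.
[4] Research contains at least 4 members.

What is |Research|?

4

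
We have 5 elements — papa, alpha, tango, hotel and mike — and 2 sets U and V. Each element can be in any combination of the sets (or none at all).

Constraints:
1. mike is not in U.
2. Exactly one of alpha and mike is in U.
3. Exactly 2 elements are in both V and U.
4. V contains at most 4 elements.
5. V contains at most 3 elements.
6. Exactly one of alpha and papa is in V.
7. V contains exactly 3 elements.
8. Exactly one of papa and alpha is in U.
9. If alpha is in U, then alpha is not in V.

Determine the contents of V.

V = {hotel, papa, tango}

From (1): mike ∉ U.
(2) (exactly one): alpha ∈ U.
(8) (exactly one): papa ∉ U.
(9): alpha ∉ V.
(6) (exactly one): papa ∈ V.
Suppose tango ∉ V: no assignment then satisfies all the clues, so tango ∈ V.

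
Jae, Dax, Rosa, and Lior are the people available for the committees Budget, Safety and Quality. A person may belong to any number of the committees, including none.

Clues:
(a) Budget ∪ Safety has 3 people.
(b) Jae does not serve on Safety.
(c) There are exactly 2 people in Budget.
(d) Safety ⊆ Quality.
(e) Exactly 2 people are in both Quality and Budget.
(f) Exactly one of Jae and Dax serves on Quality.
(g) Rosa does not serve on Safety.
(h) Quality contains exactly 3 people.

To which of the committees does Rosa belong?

From (b): Jae ∉ Safety.
From (g): Rosa ∉ Safety.
Suppose Rosa ∉ Budget: no assignment then satisfies all the clues, so Rosa ∈ Budget.

Rosa: Budget, Quality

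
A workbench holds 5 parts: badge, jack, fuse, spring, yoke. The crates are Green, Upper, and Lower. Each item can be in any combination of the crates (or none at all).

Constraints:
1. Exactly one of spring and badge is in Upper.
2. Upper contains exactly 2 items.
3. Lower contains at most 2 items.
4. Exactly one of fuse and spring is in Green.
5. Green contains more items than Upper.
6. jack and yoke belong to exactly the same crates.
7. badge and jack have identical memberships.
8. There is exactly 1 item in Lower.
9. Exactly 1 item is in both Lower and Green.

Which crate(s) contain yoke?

yoke: Green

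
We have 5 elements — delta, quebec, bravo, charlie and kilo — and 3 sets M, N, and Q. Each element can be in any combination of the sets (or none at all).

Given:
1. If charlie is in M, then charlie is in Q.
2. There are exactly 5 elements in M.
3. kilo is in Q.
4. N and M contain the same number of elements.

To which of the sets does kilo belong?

kilo: M, N, Q

From (3): kilo ∈ Q.
(2): only 5 candidates remain for M, so all are in.
(1): charlie ∈ Q.
Suppose kilo ∉ N: no assignment then satisfies all the clues, so kilo ∈ N.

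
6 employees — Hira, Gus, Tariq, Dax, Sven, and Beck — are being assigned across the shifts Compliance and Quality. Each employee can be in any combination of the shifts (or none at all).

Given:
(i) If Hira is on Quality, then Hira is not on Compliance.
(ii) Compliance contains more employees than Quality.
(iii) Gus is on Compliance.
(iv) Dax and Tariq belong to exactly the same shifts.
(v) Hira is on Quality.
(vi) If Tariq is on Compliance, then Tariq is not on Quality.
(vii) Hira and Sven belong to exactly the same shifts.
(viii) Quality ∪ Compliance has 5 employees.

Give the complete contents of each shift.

Compliance = {Dax, Gus, Tariq}; Quality = {Hira, Sven}

From (iii): Gus ∈ Compliance.
From (v): Hira ∈ Quality.
(i): Hira ∉ Compliance.
(vii): Sven matches Hira: Sven ∉ Compliance.
(vii): Sven matches Hira: Sven ∈ Quality.
Suppose Gus ∈ Quality: no assignment then satisfies all the clues, so Gus ∉ Quality.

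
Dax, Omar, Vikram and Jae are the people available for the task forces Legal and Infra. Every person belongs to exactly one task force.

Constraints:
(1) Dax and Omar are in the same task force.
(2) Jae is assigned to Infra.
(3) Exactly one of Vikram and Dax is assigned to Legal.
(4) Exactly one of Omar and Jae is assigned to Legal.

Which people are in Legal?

From (2): Jae ∈ Infra.
(4) (exactly one): Omar ∈ Legal.
(1): Dax matches Omar: Dax ∈ Legal.
(3) (exactly one): Vikram ∉ Legal.
Only one task force left: Vikram ∈ Infra.

Legal = {Dax, Omar}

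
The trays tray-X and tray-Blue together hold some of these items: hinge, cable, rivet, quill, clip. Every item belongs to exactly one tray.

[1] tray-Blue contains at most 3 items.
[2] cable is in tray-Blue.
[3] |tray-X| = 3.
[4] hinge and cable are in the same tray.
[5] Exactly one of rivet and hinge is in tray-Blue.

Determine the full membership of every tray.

tray-X = {clip, quill, rivet}; tray-Blue = {cable, hinge}

From (2): cable ∈ tray-Blue.
(4): hinge matches cable: hinge ∉ tray-X.
(4): hinge matches cable: hinge ∈ tray-Blue.
(5) (exactly one): rivet ∉ tray-Blue.
Only one tray left: rivet ∈ tray-X.
(3): only 3 candidates remain for tray-X, so all are in.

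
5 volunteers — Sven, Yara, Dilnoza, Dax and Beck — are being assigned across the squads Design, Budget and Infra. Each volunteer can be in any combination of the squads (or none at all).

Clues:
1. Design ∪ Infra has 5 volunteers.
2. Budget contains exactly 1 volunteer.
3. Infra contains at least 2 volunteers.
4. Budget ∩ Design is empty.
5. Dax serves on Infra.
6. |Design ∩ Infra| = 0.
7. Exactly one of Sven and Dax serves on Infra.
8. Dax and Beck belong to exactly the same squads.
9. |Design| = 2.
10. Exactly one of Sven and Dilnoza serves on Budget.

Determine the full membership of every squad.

Design = {Sven, Yara}; Budget = {Dilnoza}; Infra = {Beck, Dax, Dilnoza}

From (5): Dax ∈ Infra.
(7) (exactly one): Sven ∉ Infra.
(8): Beck matches Dax: Beck ∈ Infra.
Suppose Sven ∉ Design: no assignment then satisfies all the clues, so Sven ∈ Design.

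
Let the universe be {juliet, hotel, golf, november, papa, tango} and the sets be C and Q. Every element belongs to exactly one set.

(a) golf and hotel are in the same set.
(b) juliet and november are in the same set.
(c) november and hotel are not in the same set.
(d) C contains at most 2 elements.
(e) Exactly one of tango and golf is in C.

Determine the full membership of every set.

C = {golf, hotel}; Q = {juliet, november, papa, tango}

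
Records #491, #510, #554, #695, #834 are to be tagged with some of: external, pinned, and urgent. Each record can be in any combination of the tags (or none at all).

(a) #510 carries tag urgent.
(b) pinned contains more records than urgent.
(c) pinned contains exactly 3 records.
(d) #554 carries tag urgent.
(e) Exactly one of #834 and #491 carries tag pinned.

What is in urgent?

urgent = {#510, #554}

From (a): #510 ∈ urgent.
From (d): #554 ∈ urgent.
Suppose #491 ∈ urgent: no assignment then satisfies all the clues, so #491 ∉ urgent.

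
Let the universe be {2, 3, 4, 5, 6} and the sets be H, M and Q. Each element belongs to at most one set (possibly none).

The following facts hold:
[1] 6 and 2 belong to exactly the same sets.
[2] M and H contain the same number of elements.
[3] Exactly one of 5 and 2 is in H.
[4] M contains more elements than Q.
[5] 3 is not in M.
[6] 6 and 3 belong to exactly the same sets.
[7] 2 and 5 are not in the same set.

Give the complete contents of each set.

H = {5}; M = {4}; Q = {}

From (5): 3 ∉ M.
(6): 6 matches 3: 6 ∉ M.
(1): 2 matches 6: 2 ∉ M.
Suppose 2 ∈ H: no assignment then satisfies all the clues, so 2 ∉ H.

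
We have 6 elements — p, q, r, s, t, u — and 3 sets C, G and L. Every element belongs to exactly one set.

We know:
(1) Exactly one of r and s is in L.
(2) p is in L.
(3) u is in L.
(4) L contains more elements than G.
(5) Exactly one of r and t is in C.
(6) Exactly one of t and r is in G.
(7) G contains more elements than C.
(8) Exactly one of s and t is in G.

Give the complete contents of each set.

C = {r}; G = {q, t}; L = {p, s, u}

From (2): p ∈ L.
From (3): u ∈ L.
Suppose q ∈ C: no assignment then satisfies all the clues, so q ∉ C.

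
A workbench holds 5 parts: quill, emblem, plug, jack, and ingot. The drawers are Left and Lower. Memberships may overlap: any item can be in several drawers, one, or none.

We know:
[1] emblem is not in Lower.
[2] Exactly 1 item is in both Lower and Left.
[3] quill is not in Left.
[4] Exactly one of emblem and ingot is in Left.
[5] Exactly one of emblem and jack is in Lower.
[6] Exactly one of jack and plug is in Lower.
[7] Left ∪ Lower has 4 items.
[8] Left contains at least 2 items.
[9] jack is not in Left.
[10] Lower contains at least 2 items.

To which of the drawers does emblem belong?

From (1): emblem ∉ Lower.
From (3): quill ∉ Left.
From (9): jack ∉ Left.
(5) (exactly one): jack ∈ Lower.
(6) (exactly one): plug ∉ Lower.
Suppose emblem ∈ Left: no assignment then satisfies all the clues, so emblem ∉ Left.

emblem: none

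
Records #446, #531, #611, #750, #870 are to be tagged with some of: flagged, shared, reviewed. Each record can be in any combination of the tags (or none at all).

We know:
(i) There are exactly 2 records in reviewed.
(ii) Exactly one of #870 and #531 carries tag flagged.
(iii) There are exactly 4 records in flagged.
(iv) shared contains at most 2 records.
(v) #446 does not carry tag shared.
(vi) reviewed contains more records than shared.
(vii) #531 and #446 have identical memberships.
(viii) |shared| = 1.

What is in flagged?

flagged = {#446, #531, #611, #750}

From (v): #446 ∉ shared.
(vii): #531 matches #446: #531 ∉ shared.
Suppose #446 ∉ flagged: no assignment then satisfies all the clues, so #446 ∈ flagged.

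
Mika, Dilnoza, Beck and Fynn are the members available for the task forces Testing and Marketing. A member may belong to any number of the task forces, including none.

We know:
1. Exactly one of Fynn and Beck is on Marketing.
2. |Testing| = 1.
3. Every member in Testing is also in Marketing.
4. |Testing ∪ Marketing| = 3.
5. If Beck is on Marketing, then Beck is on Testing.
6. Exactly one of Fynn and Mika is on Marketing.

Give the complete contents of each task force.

Testing = {Beck}; Marketing = {Beck, Dilnoza, Mika}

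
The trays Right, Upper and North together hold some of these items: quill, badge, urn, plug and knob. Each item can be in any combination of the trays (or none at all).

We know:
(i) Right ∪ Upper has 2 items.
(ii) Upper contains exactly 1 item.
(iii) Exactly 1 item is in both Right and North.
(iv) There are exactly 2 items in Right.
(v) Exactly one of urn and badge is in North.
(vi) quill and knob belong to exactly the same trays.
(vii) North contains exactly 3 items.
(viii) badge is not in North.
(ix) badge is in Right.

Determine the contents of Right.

Right = {badge, urn}

From (viii): badge ∉ North.
From (ix): badge ∈ Right.
(v) (exactly one): urn ∈ North.
Suppose quill ∈ Right: no assignment then satisfies all the clues, so quill ∉ Right.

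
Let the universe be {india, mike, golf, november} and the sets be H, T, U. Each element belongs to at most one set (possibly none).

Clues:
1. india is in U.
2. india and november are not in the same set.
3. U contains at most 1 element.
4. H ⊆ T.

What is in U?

From (1): india ∈ U.
(2): november ∉ U.
(3): U already has 1, so the rest are out.

U = {india}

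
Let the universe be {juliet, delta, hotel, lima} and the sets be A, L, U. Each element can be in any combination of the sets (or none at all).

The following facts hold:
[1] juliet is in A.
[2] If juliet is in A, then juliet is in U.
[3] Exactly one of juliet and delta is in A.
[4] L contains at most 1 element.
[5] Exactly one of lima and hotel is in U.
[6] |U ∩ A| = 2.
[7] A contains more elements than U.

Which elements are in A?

A = {hotel, juliet, lima}

From (1): juliet ∈ A.
(2): juliet ∈ U.
(3) (exactly one): delta ∉ A.
Suppose hotel ∉ A: no assignment then satisfies all the clues, so hotel ∈ A.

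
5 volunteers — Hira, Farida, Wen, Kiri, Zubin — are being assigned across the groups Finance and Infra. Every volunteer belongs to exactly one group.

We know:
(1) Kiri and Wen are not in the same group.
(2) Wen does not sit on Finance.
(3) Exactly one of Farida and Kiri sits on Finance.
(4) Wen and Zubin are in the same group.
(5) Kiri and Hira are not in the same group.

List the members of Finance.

Finance = {Kiri}

From (2): Wen ∉ Finance.
(4): Zubin matches Wen: Zubin ∉ Finance.
Only one group left: Wen ∈ Infra.
Only one group left: Zubin ∈ Infra.
(1): Kiri ∉ Infra.
Only one group left: Kiri ∈ Finance.
(3) (exactly one): Farida ∉ Finance.
(5): Hira ∉ Finance.
Only one group left: Hira ∈ Infra.
Only one group left: Farida ∈ Infra.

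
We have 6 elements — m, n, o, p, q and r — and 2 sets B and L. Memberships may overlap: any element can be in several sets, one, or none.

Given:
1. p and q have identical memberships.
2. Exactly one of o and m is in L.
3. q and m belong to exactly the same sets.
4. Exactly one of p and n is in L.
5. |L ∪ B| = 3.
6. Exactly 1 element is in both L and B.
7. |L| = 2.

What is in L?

L = {n, o}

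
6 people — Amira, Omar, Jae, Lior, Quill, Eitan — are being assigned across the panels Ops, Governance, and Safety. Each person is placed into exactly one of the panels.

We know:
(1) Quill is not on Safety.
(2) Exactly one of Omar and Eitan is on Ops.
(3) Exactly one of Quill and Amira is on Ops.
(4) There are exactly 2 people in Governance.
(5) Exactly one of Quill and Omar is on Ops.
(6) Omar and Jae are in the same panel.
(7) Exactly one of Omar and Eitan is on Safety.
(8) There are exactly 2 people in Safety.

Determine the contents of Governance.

Governance = {Amira, Lior}

From (1): Quill ∉ Safety.
Suppose Amira ∉ Governance: no assignment then satisfies all the clues, so Amira ∈ Governance.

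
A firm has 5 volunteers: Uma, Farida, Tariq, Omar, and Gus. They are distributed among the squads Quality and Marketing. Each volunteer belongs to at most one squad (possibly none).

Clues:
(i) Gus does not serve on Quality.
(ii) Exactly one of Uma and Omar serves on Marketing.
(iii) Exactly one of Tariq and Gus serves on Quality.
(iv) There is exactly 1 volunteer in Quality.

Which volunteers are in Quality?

Quality = {Tariq}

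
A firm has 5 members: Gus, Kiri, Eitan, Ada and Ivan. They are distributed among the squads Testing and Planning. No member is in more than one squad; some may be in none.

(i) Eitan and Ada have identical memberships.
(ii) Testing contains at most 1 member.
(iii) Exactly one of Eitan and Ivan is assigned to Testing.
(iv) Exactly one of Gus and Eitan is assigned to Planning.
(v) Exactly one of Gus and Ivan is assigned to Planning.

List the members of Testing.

Testing = {Ivan}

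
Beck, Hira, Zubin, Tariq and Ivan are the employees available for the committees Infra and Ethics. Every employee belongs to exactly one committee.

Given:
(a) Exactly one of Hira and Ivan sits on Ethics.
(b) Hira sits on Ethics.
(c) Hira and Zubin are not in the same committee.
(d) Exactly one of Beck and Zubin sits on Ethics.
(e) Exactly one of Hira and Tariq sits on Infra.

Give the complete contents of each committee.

From (b): Hira ∈ Ethics.
(a) (exactly one): Ivan ∉ Ethics.
(c): Zubin ∉ Ethics.
(d) (exactly one): Beck ∈ Ethics.
(e) (exactly one): Tariq ∈ Infra.
Only one committee left: Zubin ∈ Infra.
Only one committee left: Ivan ∈ Infra.

Infra = {Ivan, Tariq, Zubin}; Ethics = {Beck, Hira}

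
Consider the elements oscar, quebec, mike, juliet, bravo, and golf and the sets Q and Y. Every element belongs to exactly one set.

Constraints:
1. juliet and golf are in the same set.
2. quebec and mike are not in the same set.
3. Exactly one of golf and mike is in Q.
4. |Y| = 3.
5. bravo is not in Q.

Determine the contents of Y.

Y = {bravo, mike, oscar}

From (5): bravo ∉ Q.
Only one set left: bravo ∈ Y.
Suppose oscar ∉ Y: no assignment then satisfies all the clues, so oscar ∈ Y.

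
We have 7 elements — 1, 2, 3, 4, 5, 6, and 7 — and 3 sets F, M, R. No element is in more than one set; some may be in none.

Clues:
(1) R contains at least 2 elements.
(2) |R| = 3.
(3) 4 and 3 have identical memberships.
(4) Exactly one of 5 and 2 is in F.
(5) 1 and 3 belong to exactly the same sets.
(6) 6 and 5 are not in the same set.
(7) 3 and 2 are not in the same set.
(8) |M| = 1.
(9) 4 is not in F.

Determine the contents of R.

R = {1, 3, 4}

From (9): 4 ∉ F.
(3): 3 matches 4: 3 ∉ F.
(5): 1 matches 3: 1 ∉ F.
Suppose 1 ∉ R: no assignment then satisfies all the clues, so 1 ∈ R.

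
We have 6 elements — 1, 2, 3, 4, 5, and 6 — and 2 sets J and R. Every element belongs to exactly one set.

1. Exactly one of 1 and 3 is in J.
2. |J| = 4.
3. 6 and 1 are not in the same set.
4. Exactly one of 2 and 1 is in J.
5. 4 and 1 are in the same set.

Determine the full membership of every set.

J = {2, 3, 5, 6}; R = {1, 4}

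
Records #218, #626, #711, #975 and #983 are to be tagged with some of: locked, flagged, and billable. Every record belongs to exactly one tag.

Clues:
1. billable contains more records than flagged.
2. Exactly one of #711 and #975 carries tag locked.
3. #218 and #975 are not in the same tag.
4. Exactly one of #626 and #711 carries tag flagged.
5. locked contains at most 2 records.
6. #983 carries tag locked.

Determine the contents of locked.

locked = {#975, #983}

From (6): #983 ∈ locked.
Suppose #218 ∈ locked: no assignment then satisfies all the clues, so #218 ∉ locked.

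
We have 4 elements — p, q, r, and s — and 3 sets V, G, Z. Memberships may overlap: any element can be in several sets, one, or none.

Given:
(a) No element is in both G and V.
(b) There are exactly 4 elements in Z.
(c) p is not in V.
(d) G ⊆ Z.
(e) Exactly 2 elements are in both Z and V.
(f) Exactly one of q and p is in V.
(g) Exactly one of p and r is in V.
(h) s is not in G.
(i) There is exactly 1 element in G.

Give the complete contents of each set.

V = {q, r}; G = {p}; Z = {p, q, r, s}

From (c): p ∉ V.
From (h): s ∉ G.
(b): only 4 candidates remain for Z, so all are in.
(f) (exactly one): q ∈ V.
(g) (exactly one): r ∈ V.
(a) (disjoint): q ∉ G.
(a) (disjoint): r ∉ G.
(i): only 1 candidates remain for G, so all are in.
Suppose s ∈ V: no assignment then satisfies all the clues, so s ∉ V.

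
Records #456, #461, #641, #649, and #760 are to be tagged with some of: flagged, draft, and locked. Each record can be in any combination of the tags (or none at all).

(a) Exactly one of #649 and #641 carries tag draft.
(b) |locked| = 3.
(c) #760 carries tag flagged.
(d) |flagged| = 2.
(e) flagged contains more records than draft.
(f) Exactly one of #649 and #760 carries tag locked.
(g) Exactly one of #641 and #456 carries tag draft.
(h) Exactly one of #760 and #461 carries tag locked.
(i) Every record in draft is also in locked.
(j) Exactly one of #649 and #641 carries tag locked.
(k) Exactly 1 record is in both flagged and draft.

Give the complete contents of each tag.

flagged = {#641, #760}; draft = {#641}; locked = {#456, #641, #760}

From (c): #760 ∈ flagged.
Suppose #456 ∈ flagged: no assignment then satisfies all the clues, so #456 ∉ flagged.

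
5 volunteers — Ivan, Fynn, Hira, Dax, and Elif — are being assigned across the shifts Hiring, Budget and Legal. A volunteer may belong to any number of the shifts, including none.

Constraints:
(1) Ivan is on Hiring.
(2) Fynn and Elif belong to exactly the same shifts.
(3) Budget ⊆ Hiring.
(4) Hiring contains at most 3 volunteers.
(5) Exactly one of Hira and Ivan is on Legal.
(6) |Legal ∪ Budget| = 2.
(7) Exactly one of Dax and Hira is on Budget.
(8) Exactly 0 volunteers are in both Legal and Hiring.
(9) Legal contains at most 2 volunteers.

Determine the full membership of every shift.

Hiring = {Dax, Ivan}; Budget = {Dax}; Legal = {Hira}

From (1): Ivan ∈ Hiring.
Suppose Ivan ∈ Budget: no assignment then satisfies all the clues, so Ivan ∉ Budget.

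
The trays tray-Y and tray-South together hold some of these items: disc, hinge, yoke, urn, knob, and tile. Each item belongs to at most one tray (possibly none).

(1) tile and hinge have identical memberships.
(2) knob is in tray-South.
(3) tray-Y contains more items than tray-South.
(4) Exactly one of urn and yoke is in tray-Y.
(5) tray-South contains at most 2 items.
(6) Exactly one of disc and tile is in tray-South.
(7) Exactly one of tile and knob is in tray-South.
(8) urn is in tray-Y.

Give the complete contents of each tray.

tray-Y = {hinge, tile, urn}; tray-South = {disc, knob}

From (2): knob ∈ tray-South.
From (8): urn ∈ tray-Y.
(4) (exactly one): yoke ∉ tray-Y.
(7) (exactly one): tile ∉ tray-South.
(1): hinge matches tile: hinge ∉ tray-South.
(6) (exactly one): disc ∈ tray-South.
(5): tray-South already has 2, so the rest are out.
Suppose hinge ∉ tray-Y: no assignment then satisfies all the clues, so hinge ∈ tray-Y.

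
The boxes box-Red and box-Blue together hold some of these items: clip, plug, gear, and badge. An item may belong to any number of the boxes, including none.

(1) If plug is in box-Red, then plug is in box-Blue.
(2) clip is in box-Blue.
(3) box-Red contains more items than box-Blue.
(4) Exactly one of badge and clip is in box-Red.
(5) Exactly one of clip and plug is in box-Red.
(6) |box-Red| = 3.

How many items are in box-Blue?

2

From (2): clip ∈ box-Blue.
Suppose clip ∈ box-Red: no assignment then satisfies all the clues, so clip ∉ box-Red.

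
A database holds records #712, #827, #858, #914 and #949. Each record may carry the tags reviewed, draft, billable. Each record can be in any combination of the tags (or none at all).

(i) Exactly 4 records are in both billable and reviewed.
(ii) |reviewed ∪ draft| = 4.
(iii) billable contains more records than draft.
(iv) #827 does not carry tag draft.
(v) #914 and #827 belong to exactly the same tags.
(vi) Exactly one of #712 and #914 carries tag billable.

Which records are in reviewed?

reviewed = {#827, #858, #914, #949}

From (iv): #827 ∉ draft.
(v): #914 matches #827: #914 ∉ draft.
Suppose #712 ∈ reviewed: no assignment then satisfies all the clues, so #712 ∉ reviewed.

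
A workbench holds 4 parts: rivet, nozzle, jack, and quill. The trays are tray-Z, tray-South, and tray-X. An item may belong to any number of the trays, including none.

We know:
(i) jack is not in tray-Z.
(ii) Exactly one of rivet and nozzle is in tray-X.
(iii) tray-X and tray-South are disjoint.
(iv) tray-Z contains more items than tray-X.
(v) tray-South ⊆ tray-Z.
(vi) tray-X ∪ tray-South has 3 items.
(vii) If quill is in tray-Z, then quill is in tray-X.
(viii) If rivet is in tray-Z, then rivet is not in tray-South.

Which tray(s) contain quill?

From (i): jack ∉ tray-Z.
(v) contrapositive: jack ∉ tray-South.
Suppose quill ∉ tray-Z: no assignment then satisfies all the clues, so quill ∈ tray-Z.

quill: tray-X, tray-Z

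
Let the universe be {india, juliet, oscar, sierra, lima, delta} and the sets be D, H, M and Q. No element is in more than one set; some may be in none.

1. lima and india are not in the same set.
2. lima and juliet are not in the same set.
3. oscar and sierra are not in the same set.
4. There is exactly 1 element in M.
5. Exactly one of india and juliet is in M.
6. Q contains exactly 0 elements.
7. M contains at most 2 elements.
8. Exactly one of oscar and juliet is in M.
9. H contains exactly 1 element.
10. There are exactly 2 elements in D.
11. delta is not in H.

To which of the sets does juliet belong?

From (11): delta ∉ H.
(6): Q already has 0, so the rest are out.
Suppose juliet ∈ D: no assignment then satisfies all the clues, so juliet ∉ D.

juliet: M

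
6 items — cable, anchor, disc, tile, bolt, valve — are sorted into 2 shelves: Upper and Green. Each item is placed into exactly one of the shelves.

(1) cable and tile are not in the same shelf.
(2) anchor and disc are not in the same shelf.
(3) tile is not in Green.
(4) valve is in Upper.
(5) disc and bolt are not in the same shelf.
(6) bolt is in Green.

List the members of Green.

Green = {anchor, bolt, cable}

From (3): tile ∉ Green.
From (4): valve ∈ Upper.
From (6): bolt ∈ Green.
(5): disc ∉ Green.
Only one shelf left: disc ∈ Upper.
Only one shelf left: tile ∈ Upper.
(1): cable ∉ Upper.
(2): anchor ∉ Upper.
Only one shelf left: cable ∈ Green.
Only one shelf left: anchor ∈ Green.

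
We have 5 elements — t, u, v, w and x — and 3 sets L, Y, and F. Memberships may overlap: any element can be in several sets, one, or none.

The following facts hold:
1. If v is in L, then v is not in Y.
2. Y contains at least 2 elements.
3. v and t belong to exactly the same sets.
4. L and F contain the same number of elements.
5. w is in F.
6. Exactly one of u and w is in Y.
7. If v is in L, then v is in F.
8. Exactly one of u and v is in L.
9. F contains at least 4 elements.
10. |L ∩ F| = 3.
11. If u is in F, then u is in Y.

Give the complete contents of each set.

L = {t, v, w, x}; Y = {u, x}; F = {t, u, v, w}

From (5): w ∈ F.
Suppose t ∉ L: no assignment then satisfies all the clues, so t ∈ L.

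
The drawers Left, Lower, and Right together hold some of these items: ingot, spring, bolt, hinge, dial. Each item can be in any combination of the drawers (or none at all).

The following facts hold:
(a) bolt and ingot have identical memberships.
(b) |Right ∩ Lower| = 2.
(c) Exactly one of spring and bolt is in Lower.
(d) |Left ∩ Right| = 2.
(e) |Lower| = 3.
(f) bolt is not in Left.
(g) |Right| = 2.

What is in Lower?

Lower = {dial, hinge, spring}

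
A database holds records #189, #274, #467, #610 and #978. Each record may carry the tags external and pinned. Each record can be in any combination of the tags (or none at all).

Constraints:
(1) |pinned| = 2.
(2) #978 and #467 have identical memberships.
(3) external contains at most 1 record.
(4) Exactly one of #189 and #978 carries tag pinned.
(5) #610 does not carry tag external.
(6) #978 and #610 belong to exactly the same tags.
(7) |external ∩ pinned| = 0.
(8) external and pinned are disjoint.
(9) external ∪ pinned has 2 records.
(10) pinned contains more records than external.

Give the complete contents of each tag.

From (5): #610 ∉ external.
(6): #978 matches #610: #978 ∉ external.
(2): #467 matches #978: #467 ∉ external.
Suppose #189 ∈ external: no assignment then satisfies all the clues, so #189 ∉ external.

external = {}; pinned = {#189, #274}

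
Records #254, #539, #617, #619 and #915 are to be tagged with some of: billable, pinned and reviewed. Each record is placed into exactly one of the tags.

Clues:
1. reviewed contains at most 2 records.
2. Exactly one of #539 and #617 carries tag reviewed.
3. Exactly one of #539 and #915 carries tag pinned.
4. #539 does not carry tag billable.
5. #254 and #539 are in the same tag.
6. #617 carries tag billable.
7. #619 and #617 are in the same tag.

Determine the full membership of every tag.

From (4): #539 ∉ billable.
From (6): #617 ∈ billable.
(2) (exactly one): #539 ∈ reviewed.
(3) (exactly one): #915 ∈ pinned.
(5): #254 matches #539: #254 ∉ billable.
(5): #254 matches #539: #254 ∉ pinned.
(5): #254 matches #539: #254 ∈ reviewed.
(7): #619 matches #617: #619 ∈ billable.

billable = {#617, #619}; pinned = {#915}; reviewed = {#254, #539}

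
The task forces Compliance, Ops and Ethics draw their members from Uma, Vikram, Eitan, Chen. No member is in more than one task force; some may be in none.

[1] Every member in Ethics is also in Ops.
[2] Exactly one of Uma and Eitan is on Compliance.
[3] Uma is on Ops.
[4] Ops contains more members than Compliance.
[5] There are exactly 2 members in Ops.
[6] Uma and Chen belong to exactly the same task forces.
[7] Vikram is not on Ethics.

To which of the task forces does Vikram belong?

Vikram: none

From (3): Uma ∈ Ops.
From (7): Vikram ∉ Ethics.
(2) (exactly one): Eitan ∈ Compliance.
(6): Chen matches Uma: Chen ∉ Compliance.
(6): Chen matches Uma: Chen ∈ Ops.
(5): Ops already has 2, so the rest are out.
Suppose Vikram ∈ Compliance: no assignment then satisfies all the clues, so Vikram ∉ Compliance.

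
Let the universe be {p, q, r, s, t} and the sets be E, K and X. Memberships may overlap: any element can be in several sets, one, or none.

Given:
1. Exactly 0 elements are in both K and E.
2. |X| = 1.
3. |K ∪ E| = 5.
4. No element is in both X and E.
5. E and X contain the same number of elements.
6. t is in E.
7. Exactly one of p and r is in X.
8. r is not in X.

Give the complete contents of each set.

E = {t}; K = {p, q, r, s}; X = {p}

From (6): t ∈ E.
From (8): r ∉ X.
(4) (disjoint): t ∉ X.
(7) (exactly one): p ∈ X.
(2): X already has 1, so the rest are out.
(4) (disjoint): p ∉ E.
Suppose p ∉ K: no assignment then satisfies all the clues, so p ∈ K.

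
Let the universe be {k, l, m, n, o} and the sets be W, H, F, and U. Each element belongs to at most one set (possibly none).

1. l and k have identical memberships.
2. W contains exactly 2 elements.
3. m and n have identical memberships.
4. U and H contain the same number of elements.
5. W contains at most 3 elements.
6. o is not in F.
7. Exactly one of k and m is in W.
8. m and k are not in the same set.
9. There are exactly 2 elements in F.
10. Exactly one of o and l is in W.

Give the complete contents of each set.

W = {k, l}; H = {}; F = {m, n}; U = {}

From (6): o ∉ F.
Suppose k ∉ W: no assignment then satisfies all the clues, so k ∈ W.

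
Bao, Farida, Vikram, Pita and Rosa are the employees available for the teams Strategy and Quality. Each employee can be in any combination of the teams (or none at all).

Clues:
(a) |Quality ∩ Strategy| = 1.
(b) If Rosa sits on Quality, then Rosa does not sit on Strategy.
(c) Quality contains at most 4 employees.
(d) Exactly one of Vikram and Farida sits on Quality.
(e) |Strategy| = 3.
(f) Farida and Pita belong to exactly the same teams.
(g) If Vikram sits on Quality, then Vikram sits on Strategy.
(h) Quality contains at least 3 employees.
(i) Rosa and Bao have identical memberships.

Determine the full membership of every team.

Strategy = {Farida, Pita, Vikram}; Quality = {Bao, Rosa, Vikram}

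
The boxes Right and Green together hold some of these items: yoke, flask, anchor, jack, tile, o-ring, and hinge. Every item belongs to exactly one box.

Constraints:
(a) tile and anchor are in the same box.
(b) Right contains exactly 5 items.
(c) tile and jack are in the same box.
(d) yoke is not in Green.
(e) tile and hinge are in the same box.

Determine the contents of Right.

Right = {anchor, hinge, jack, tile, yoke}

From (d): yoke ∉ Green.
Only one box left: yoke ∈ Right.
Suppose flask ∈ Right: no assignment then satisfies all the clues, so flask ∉ Right.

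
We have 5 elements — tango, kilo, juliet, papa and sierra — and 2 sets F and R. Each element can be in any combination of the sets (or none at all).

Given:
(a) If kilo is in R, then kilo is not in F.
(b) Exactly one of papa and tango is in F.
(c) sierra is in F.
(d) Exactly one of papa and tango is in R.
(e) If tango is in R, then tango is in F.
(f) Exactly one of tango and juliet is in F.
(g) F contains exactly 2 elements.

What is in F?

F = {sierra, tango}

From (c): sierra ∈ F.
Suppose tango ∉ F: no assignment then satisfies all the clues, so tango ∈ F.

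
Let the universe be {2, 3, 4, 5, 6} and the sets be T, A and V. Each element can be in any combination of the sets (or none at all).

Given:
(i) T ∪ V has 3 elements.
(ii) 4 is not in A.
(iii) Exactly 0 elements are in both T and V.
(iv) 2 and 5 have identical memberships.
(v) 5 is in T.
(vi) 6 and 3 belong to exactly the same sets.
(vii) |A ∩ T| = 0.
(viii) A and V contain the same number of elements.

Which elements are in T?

T = {2, 4, 5}

From (ii): 4 ∉ A.
From (v): 5 ∈ T.
(iv): 2 matches 5: 2 ∈ T.
Suppose 3 ∈ T: no assignment then satisfies all the clues, so 3 ∉ T.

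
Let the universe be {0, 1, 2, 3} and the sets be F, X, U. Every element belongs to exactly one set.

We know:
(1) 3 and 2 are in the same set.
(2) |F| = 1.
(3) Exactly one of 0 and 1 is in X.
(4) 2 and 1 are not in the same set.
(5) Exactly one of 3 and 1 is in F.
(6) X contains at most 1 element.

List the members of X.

X = {0}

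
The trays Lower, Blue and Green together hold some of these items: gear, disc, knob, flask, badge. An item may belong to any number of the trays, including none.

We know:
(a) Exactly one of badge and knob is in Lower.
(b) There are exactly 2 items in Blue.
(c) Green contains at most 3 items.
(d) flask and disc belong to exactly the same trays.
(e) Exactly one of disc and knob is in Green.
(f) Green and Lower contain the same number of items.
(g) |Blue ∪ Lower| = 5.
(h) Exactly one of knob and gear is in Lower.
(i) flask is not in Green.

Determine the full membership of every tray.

Lower = {disc, flask, knob}; Blue = {badge, gear}; Green = {badge, gear, knob}

From (i): flask ∉ Green.
(d): disc matches flask: disc ∉ Green.
(e) (exactly one): knob ∈ Green.
Suppose gear ∈ Lower: no assignment then satisfies all the clues, so gear ∉ Lower.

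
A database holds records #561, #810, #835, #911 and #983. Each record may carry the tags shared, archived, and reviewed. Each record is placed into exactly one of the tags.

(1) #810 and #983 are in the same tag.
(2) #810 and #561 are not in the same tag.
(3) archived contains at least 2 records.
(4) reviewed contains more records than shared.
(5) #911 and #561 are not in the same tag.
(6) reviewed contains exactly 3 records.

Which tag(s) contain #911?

#911: reviewed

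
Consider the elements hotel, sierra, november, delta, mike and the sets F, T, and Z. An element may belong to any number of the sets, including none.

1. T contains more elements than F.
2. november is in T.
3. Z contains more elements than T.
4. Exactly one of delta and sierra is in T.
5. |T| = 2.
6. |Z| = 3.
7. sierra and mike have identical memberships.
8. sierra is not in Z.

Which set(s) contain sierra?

sierra: none

From (2): november ∈ T.
From (8): sierra ∉ Z.
(7): mike matches sierra: mike ∉ Z.
(6): only 3 candidates remain for Z, so all are in.
Suppose sierra ∈ F: no assignment then satisfies all the clues, so sierra ∉ F.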